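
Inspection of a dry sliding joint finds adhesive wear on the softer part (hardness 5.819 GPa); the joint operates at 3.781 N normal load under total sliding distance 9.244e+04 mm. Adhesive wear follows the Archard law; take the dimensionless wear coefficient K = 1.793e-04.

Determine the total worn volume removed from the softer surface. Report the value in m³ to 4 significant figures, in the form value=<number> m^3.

value=1.077e-11 m^3

Every step runs at exact precision. The intermediates are shown rounded. Rounded just once to four significant digits.
Convert: Sliding distance L = 9.244e+04 mm = 92.44 m.
Convert: Hardness H = 5.819 GPa = 5.819e+09 Pa.
In SI base units: W = 3.781 N, H = 5.819e+09 Pa, K = 1.793e-04.
Archard volume V = K·W·L/H = 1.793e-04 · 3.781 · 92.44 / 5.819e+09 = 1.077e-11 m³.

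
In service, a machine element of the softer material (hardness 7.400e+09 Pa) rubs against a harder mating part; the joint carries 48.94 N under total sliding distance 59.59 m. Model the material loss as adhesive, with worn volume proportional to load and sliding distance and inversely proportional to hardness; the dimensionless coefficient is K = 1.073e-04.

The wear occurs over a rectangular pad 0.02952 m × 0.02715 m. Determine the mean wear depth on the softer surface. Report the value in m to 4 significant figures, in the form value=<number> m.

All working math holds exact precision; the intermediates are shown rounded — rounded once at the end: 4 significant digits.
Contact area A = 0.02952 m × 0.02715 m = 8.015e-04 m².
In SI base units, W = 48.94 N, H = 7.400e+09 Pa, K = 1.073e-04.
Apply Archard: V = K·W·L/H = 1.073e-04 · 48.94 · 59.59 / 7.400e+09 = 4.229e-11 m³.
Wear depth h = V/A = 4.229e-11 / 8.015e-04 = 5.276e-08 m.

value=5.276e-08 m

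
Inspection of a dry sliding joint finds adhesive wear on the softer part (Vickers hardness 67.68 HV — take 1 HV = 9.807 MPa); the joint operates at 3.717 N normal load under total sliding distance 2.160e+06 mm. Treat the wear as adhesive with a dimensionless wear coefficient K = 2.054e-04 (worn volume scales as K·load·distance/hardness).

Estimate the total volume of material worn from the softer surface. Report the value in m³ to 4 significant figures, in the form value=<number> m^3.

All arithmetic holds full float precision, and the intermediates are shown rounded; rounded once at the end: 4 significant figures.
Convert: The distance L = 2.160e+06 mm = 2160 m.
Convert: Hardness H = 67.68 HV × 9.807 MPa/HV = 663.7 MPa = 6.637e+08 Pa.
Restated in SI base units: W = 3.717 N, H = 6.637e+08 Pa, K = 2.054e-04.
By Archard's law, V = K·W·L/H = 2.054e-04 · 3.717 · 2160 / 6.637e+08 = 2.485e-09 m³.

value=2.485e-09 m^3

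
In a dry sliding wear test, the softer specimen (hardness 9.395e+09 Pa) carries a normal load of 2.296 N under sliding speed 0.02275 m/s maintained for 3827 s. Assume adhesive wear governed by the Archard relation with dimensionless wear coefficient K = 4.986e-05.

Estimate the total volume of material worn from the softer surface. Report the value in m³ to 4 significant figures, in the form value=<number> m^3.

value=1.061e-12 m^3

Intermediates are shown rounded, and each operation maintains exact precision — one final rounding to 4 significant figures.
The distance L = v·t = 0.02275 m/s × 3827 s = 87.06 m.
Restated in SI base units: W = 2.296 N, H = 9.395e+09 Pa, K = 4.986e-05.
The Archard volume V = K·W·L/H = 4.986e-05 · 2.296 · 87.06 / 9.395e+09 = 1.061e-12 m³.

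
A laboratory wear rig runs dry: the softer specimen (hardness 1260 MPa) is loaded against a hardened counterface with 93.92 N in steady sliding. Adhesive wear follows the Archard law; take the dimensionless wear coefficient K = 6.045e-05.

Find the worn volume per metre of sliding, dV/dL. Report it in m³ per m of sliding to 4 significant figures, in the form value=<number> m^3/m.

The intermediates appear rounded, and all working math carries full precision; one final rounding to four significant figures.
Convert: Hardness H = 1260 MPa = 1.260e+09 Pa.
Restated in SI base units: W = 93.92 N, H = 1.260e+09 Pa, K = 6.045e-05.
Rate of wear dV/dL = K·W/H (independent of L): 6.045e-05 · 93.92 / 1.260e+09 = 4.506e-12 m³/m.

value=4.506e-12 m^3/m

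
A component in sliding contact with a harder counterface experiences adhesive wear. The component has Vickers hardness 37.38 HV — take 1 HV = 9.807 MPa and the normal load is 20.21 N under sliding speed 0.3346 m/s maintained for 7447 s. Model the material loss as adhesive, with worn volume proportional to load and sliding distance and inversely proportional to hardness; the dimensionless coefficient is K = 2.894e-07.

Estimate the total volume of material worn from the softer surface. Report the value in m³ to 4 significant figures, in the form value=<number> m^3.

value=3.976e-11 m^3

Intermediate values are printed rounded; the algebra keeps full precision; rounded just once to four significant digits.
Convert: Total distance L = v·t = 0.3346 m/s × 7447 s = 2492 m.
Convert: Hardness H = 37.38 HV × 9.807 MPa/HV = 366.6 MPa = 3.666e+08 Pa.
As SI base values: W = 20.21 N, H = 3.666e+08 Pa, K = 2.894e-07.
By Archard's law, V = K·W·L/H = 2.894e-07 · 20.21 · 2492 / 3.666e+08 = 3.976e-11 m³.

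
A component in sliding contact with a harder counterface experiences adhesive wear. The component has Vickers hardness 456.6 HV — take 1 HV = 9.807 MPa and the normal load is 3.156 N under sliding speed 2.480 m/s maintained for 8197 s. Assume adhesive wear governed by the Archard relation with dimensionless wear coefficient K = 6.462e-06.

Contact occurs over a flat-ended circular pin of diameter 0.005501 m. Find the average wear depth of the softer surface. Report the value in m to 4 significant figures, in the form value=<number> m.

Every step carries full precision; intermediates are shown rounded — one final rounding, at 4 significant figures.
The distance L = v·t = 2.480 m/s × 8197 s = 2.033e+04 m.
Hardness H = 456.6 HV × 9.807 MPa/HV = 4478 MPa = 4.478e+09 Pa.
Contact area A = π·d²/4 = π·(0.005501 m)²/4 = 2.377e-05 m².
SI base units throughout: W = 3.156 N, H = 4.478e+09 Pa, K = 6.462e-06.
Wear volume V = K·W·L/H = 6.462e-06 · 3.156 · 2.033e+04 / 4.478e+09 = 9.258e-11 m³.
Mean depth h = V/A = 9.258e-11 / 2.377e-05 = 3.896e-06 m.

value=3.896e-06 m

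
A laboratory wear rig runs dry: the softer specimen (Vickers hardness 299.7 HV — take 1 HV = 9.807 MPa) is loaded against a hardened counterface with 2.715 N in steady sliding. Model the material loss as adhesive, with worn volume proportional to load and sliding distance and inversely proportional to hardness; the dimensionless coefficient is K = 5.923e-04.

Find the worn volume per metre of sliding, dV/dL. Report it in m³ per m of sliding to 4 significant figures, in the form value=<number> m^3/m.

All working math carries full float precision. The intermediates are printed rounded; a lone final rounding to four significant digits.
Convert: Hardness H = 299.7 HV × 9.807 MPa/HV = 2939 MPa = 2.939e+09 Pa.
SI base units throughout: W = 2.715 N, H = 2.939e+09 Pa, K = 5.923e-04.
Sliding wear rate dV/dL = K·W/H (independent of L): 5.923e-04 · 2.715 / 2.939e+09 = 5.471e-13 m³/m.

value=5.471e-13 m^3/m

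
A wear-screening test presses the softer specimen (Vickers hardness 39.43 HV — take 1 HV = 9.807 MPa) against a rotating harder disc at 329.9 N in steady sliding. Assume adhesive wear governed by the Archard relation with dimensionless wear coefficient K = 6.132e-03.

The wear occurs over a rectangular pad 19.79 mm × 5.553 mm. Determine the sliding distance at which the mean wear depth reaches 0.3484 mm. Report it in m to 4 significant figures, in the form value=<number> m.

value=7.319 m

Every step runs at full float precision, and intermediates are displayed rounded. Rounded once at the end: four significant digits.
Convert: Hardness H = 39.43 HV × 9.807 MPa/HV = 386.7 MPa = 3.867e+08 Pa.
Convert: Pad sides 19.79 mm × 5.553 mm = 0.01979 m × 0.005553 m. Contact area A = 0.01979 m × 0.005553 m = 1.099e-04 m².
Convert: Depth limit h_lim = 0.3484 mm = 3.484e-04 m.
As SI base values: W = 329.9 N, H = 3.867e+08 Pa, K = 6.132e-03.
At the depth limit, V_lim = h_lim·A = 3.484e-04 · 1.099e-04 = 3.829e-08 m³.
Sliding life L = V_lim·H/(K·W) = 3.829e-08 · 3.867e+08 / (6.132e-03 · 329.9) = 7.319 m.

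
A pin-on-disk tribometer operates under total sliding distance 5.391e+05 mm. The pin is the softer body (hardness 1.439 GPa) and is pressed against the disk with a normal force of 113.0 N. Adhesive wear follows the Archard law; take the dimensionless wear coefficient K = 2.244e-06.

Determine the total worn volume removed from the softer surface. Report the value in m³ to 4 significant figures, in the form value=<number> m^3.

Every step keeps full float precision; intermediates appear rounded, and a single final rounding, at 4 significant figures.
Distance L = 5.391e+05 mm = 539.1 m.
Hardness H = 1.439 GPa = 1.439e+09 Pa.
Working in SI base units: W = 113.0 N, H = 1.439e+09 Pa, K = 2.244e-06.
Wear volume V = K·W·L/H = 2.244e-06 · 113.0 · 539.1 / 1.439e+09 = 9.500e-11 m³.

value=9.500e-11 m^3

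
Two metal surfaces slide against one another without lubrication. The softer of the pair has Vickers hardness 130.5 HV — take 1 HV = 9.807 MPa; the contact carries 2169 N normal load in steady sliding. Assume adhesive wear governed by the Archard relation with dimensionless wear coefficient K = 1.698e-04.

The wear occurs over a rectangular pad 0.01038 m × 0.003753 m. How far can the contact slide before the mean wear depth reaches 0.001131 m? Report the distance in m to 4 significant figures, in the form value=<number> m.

value=153.1 m

Intermediates are printed rounded — each operation carries full precision, and one final rounding, at four significant digits.
Convert: Hardness H = 130.5 HV × 9.807 MPa/HV = 1280 MPa = 1.280e+09 Pa.
Convert: Contact area A = 0.01038 m × 0.003753 m = 3.896e-05 m².
Expressed in SI base units: W = 2169 N, H = 1.280e+09 Pa, K = 1.698e-04.
Volume at the limit: V_lim = h_lim·A = 0.001131 · 3.896e-05 = 4.406e-08 m³.
Life L = V_lim·H/(K·W) = 4.406e-08 · 1.280e+09 / (1.698e-04 · 2169) = 153.1 m.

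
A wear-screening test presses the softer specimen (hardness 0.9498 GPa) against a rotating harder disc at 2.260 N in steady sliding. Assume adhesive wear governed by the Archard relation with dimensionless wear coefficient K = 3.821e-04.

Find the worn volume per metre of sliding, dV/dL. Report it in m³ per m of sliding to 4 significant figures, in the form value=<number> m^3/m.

The algebra maintains exact precision; the intermediates appear rounded. Rounded once at the end: 4 significant digits.
Convert: Hardness H = 0.9498 GPa = 9.498e+08 Pa.
In SI base units, W = 2.260 N, H = 9.498e+08 Pa, K = 3.821e-04.
Wear rate dV/dL = K·W/H (no L dependence): 3.821e-04 · 2.260 / 9.498e+08 = 9.092e-13 m³/m.

value=9.092e-13 m^3/m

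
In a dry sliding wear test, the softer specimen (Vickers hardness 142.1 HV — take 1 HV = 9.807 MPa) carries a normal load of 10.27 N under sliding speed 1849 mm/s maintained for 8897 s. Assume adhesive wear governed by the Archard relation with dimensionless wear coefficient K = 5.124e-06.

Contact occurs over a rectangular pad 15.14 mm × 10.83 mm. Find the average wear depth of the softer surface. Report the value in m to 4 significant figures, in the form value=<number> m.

value=3.789e-06 m

The intermediates are printed rounded, and the computation runs at exact precision — a single final rounding, at 4 significant figures.
Sliding speed v = 1849 mm/s = 1.849 m/s. Path length L = v·t = 1.849 m/s × 8897 s = 1.645e+04 m.
Hardness H = 142.1 HV × 9.807 MPa/HV = 1394 MPa = 1.394e+09 Pa.
Pad sides 15.14 mm × 10.83 mm = 0.01514 m × 0.01083 m. Contact area A = 0.01514 m × 0.01083 m = 1.640e-04 m².
Restated in SI base units: W = 10.27 N, H = 1.394e+09 Pa, K = 5.124e-06.
Wear volume V = K·W·L/H = 5.124e-06 · 10.27 · 1.645e+04 / 1.394e+09 = 6.212e-10 m³.
Depth of wear h = V/A = 6.212e-10 / 1.640e-04 = 3.789e-06 m.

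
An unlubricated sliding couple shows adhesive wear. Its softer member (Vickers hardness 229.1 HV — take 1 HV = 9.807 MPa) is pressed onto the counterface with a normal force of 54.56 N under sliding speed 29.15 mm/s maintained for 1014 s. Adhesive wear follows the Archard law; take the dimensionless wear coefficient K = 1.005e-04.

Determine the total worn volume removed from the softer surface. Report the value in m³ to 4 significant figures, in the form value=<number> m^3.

All working math holds full precision, and the intermediates are shown rounded, and a single final rounding: 4 significant digits.
Sliding speed v = 29.15 mm/s = 0.02915 m/s. Path length L = v·t = 0.02915 m/s × 1014 s = 29.56 m.
Hardness H = 229.1 HV × 9.807 MPa/HV = 2247 MPa = 2.247e+09 Pa.
Working in SI base units: W = 54.56 N, H = 2.247e+09 Pa, K = 1.005e-04.
By Archard's law, V = K·W·L/H = 1.005e-04 · 54.56 · 29.56 / 2.247e+09 = 7.214e-11 m³.

value=7.214e-11 m^3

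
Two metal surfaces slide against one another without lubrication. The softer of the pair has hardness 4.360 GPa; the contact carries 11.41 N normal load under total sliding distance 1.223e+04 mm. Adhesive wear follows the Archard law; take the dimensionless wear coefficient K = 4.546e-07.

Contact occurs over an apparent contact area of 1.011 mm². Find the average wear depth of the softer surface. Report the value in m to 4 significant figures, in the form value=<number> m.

The computation holds full float precision — intermediate values are displayed rounded, and rounded just once: four significant digits.
Path length L = 1.223e+04 mm = 12.23 m.
Hardness H = 4.360 GPa = 4.360e+09 Pa.
Contact area A = 1.011 mm² = 1.011e-06 m².
In SI base units: W = 11.41 N, H = 4.360e+09 Pa, K = 4.546e-07.
The Archard volume V = K·W·L/H = 4.546e-07 · 11.41 · 12.23 / 4.360e+09 = 1.455e-14 m³.
Average depth h = V/A = 1.455e-14 / 1.011e-06 = 1.439e-08 m.

value=1.439e-08 m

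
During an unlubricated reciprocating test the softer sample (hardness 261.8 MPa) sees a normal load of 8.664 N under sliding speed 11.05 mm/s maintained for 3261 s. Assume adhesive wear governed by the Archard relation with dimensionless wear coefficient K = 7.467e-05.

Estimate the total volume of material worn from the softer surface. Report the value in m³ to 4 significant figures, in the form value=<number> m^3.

The intermediates are printed rounded — every step holds full float precision, and rounded once at the end to 4 significant figures.
Convert: Sliding speed v = 11.05 mm/s = 0.01105 m/s. The distance L = v·t = 0.01105 m/s × 3261 s = 36.03 m.
Convert: Hardness H = 261.8 MPa = 2.618e+08 Pa.
As SI base values: W = 8.664 N, H = 2.618e+08 Pa, K = 7.467e-05.
Archard volume V = K·W·L/H = 7.467e-05 · 8.664 · 36.03 / 2.618e+08 = 8.904e-11 m³.

value=8.904e-11 m^3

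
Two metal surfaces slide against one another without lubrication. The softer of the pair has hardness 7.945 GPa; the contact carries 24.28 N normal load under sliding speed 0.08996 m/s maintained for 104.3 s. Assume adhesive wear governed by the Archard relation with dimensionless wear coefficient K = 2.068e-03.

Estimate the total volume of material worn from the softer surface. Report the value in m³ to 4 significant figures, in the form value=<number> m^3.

value=5.930e-11 m^3

Intermediates appear rounded — the computation carries exact precision. Rounded once at the end: four significant figures.
Distance L = v·t = 0.08996 m/s × 104.3 s = 9.383 m.
Hardness H = 7.945 GPa = 7.945e+09 Pa.
In SI base units: W = 24.28 N, H = 7.945e+09 Pa, K = 2.068e-03.
Archard volume V = K·W·L/H = 2.068e-03 · 24.28 · 9.383 / 7.945e+09 = 5.930e-11 m³.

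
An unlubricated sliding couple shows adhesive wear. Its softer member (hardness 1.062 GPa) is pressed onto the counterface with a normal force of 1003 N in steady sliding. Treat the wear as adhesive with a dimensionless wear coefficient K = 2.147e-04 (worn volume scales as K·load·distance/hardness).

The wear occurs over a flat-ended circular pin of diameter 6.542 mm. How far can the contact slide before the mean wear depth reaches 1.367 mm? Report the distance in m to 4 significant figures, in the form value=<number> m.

value=226.6 m

Intermediate values are shown rounded. All arithmetic maintains full precision; a lone final rounding, at four significant digits.
Convert: Hardness H = 1.062 GPa = 1.062e+09 Pa.
Convert: Pin diameter d = 6.542 mm = 0.006542 m. Contact area A = π·d²/4 = π·(0.006542 m)²/4 = 3.361e-05 m².
Convert: Depth limit h_lim = 1.367 mm = 0.001367 m.
Working in SI base units: W = 1003 N, H = 1.062e+09 Pa, K = 2.147e-04.
Limit volume V_lim = h_lim·A = 0.001367 · 3.361e-05 = 4.595e-08 m³.
Sliding life L = V_lim·H/(K·W) = 4.595e-08 · 1.062e+09 / (2.147e-04 · 1003) = 226.6 m.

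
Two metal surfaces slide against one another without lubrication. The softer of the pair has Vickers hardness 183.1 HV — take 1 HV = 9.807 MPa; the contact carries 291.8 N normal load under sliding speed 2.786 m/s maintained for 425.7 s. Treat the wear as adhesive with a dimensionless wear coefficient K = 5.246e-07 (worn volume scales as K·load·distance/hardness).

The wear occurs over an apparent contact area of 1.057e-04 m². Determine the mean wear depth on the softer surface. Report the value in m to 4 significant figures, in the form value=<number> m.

value=9.565e-07 m

The intermediates are displayed rounded; the computation runs at full float precision — a lone final rounding to four significant figures.
Convert: Sliding distance L = v·t = 2.786 m/s × 425.7 s = 1186 m.
Convert: Hardness H = 183.1 HV × 9.807 MPa/HV = 1796 MPa = 1.796e+09 Pa.
Restated in SI base units: W = 291.8 N, H = 1.796e+09 Pa, K = 5.246e-07.
Worn volume V = K·W·L/H = 5.246e-07 · 291.8 · 1186 / 1.796e+09 = 1.011e-10 m³.
Mean wear depth h = V/A = 1.011e-10 / 1.057e-04 = 9.565e-07 m.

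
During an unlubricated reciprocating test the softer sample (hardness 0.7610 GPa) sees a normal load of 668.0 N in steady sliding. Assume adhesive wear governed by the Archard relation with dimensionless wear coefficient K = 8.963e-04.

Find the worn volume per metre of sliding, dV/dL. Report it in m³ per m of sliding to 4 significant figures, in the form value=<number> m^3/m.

value=7.868e-10 m^3/m

Intermediate values are shown rounded. All working math holds full precision. Rounded once at the end: four significant digits.
Convert: Hardness H = 0.7610 GPa = 7.610e+08 Pa.
In SI base units: W = 668.0 N, H = 7.610e+08 Pa, K = 8.963e-04.
Rate of wear dV/dL = K·W/H (no L dependence): 8.963e-04 · 668.0 / 7.610e+08 = 7.868e-10 m³/m.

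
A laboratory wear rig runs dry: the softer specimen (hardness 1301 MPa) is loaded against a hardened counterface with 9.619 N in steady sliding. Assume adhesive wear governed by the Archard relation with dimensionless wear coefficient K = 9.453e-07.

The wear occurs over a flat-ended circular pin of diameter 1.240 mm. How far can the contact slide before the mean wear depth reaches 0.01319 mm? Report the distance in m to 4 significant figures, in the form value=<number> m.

Intermediate values are displayed rounded. The algebra carries full precision, and a single final rounding: 4 significant figures.
Convert: Hardness H = 1301 MPa = 1.301e+09 Pa.
Convert: Pin diameter d = 1.240 mm = 0.001240 m. Contact area A = π·d²/4 = π·(0.001240 m)²/4 = 1.208e-06 m².
Convert: Depth limit h_lim = 0.01319 mm = 1.319e-05 m.
Expressed in SI base units: W = 9.619 N, H = 1.301e+09 Pa, K = 9.453e-07.
Wearable volume V_lim = h_lim·A = 1.319e-05 · 1.208e-06 = 1.593e-11 m³.
Thus life L = V_lim·H/(K·W) = 1.593e-11 · 1.301e+09 / (9.453e-07 · 9.619) = 2279 m.

value=2279 m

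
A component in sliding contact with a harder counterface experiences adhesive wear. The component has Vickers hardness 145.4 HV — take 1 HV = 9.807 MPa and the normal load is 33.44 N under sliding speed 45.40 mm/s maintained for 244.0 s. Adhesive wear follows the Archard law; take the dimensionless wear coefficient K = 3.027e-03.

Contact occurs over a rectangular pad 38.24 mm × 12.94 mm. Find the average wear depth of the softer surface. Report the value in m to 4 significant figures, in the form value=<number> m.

value=1.589e-06 m

The intermediates appear rounded; the computation maintains full float precision, and a lone final rounding to four significant digits.
Convert: Sliding speed v = 45.40 mm/s = 0.04540 m/s. The distance L = v·t = 0.04540 m/s × 244.0 s = 11.08 m.
Convert: Hardness H = 145.4 HV × 9.807 MPa/HV = 1426 MPa = 1.426e+09 Pa.
Convert: Pad sides 38.24 mm × 12.94 mm = 0.03824 m × 0.01294 m. Contact area A = 0.03824 m × 0.01294 m = 4.948e-04 m².
As SI base values: W = 33.44 N, H = 1.426e+09 Pa, K = 3.027e-03.
Volume removed: V = K·W·L/H = 3.027e-03 · 33.44 · 11.08 / 1.426e+09 = 7.864e-10 m³.
Depth of wear h = V/A = 7.864e-10 / 4.948e-04 = 1.589e-06 m.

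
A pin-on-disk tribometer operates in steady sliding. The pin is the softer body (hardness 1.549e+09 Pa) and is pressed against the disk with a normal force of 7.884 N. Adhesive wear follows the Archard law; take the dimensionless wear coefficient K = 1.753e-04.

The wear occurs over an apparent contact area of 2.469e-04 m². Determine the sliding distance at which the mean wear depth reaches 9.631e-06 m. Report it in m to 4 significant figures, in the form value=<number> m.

Intermediate values are displayed rounded — the algebra holds full float precision — one final rounding, at 4 significant digits.
Working in SI base units: W = 7.884 N, H = 1.549e+09 Pa, K = 1.753e-04.
Allowed volume V_lim = h_lim·A = 9.631e-06 · 2.469e-04 = 2.378e-09 m³.
So the life L = V_lim·H/(K·W) = 2.378e-09 · 1.549e+09 / (1.753e-04 · 7.884) = 2665 m.

value=2665 m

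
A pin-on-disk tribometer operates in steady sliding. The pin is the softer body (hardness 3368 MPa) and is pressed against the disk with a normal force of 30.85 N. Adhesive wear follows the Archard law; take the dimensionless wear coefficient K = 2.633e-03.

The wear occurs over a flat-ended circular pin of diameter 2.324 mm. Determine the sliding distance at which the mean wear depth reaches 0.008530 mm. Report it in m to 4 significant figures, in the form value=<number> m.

value=1.500 m

The computation carries exact precision, and the intermediates are displayed rounded — one final rounding: 4 significant digits.
Hardness H = 3368 MPa = 3.368e+09 Pa.
Pin diameter d = 2.324 mm = 0.002324 m. Contact area A = π·d²/4 = π·(0.002324 m)²/4 = 4.242e-06 m².
Depth limit h_lim = 0.008530 mm = 8.530e-06 m.
As SI base values: W = 30.85 N, H = 3.368e+09 Pa, K = 2.633e-03.
At the depth limit, V_lim = h_lim·A = 8.530e-06 · 4.242e-06 = 3.618e-11 m³.
Thus life L = V_lim·H/(K·W) = 3.618e-11 · 3.368e+09 / (2.633e-03 · 30.85) = 1.500 m.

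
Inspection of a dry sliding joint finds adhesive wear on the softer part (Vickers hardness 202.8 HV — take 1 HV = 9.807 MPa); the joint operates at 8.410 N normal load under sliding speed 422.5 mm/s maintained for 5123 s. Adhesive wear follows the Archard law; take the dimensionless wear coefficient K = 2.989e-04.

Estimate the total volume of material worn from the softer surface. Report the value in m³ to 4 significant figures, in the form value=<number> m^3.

Printed values are rounded, and all arithmetic holds full float precision, and one last rounding, at 4 significant figures.
Sliding speed v = 422.5 mm/s = 0.4225 m/s. The distance L = v·t = 0.4225 m/s × 5123 s = 2164 m.
Hardness H = 202.8 HV × 9.807 MPa/HV = 1989 MPa = 1.989e+09 Pa.
As SI base values: W = 8.410 N, H = 1.989e+09 Pa, K = 2.989e-04.
Apply Archard: V = K·W·L/H = 2.989e-04 · 8.410 · 2164 / 1.989e+09 = 2.736e-09 m³.

value=2.736e-09 m^3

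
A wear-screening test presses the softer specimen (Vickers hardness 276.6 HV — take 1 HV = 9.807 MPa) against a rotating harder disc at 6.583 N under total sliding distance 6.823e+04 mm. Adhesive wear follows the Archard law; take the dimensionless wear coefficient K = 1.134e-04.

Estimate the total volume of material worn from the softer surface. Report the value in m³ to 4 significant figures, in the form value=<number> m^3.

Intermediates appear rounded. The algebra runs at full float precision. Rounded once at the end, at 4 significant figures.
Path length L = 6.823e+04 mm = 68.23 m.
Hardness H = 276.6 HV × 9.807 MPa/HV = 2713 MPa = 2.713e+09 Pa.
SI base units throughout: W = 6.583 N, H = 2.713e+09 Pa, K = 1.134e-04.
Wear volume V = K·W·L/H = 1.134e-04 · 6.583 · 68.23 / 2.713e+09 = 1.878e-11 m³.

value=1.878e-11 m^3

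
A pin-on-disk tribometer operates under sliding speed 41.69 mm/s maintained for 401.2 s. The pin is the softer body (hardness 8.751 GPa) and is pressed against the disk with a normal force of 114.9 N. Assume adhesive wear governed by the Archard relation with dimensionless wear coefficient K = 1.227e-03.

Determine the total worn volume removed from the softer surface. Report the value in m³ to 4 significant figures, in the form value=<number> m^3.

value=2.695e-10 m^3

Printed values are rounded, and each operation runs at exact precision — one final rounding: four significant figures.
Sliding speed v = 41.69 mm/s = 0.04169 m/s. Distance L = v·t = 0.04169 m/s × 401.2 s = 16.73 m.
Hardness H = 8.751 GPa = 8.751e+09 Pa.
In SI base units: W = 114.9 N, H = 8.751e+09 Pa, K = 1.227e-03.
Archard volume V = K·W·L/H = 1.227e-03 · 114.9 · 16.73 / 8.751e+09 = 2.695e-10 m³.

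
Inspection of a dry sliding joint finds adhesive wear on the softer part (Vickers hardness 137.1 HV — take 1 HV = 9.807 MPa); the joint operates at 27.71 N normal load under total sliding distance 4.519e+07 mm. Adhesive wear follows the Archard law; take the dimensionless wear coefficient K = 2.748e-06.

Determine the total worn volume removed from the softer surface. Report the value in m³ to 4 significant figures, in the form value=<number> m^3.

value=2.559e-09 m^3

The algebra keeps full float precision. The intermediates are shown rounded. Rounded just once: 4 significant digits.
The distance L = 4.519e+07 mm = 4.519e+04 m.
Hardness H = 137.1 HV × 9.807 MPa/HV = 1345 MPa = 1.345e+09 Pa.
SI base units throughout: W = 27.71 N, H = 1.345e+09 Pa, K = 2.748e-06.
Worn volume V = K·W·L/H = 2.748e-06 · 27.71 · 4.519e+04 / 1.345e+09 = 2.559e-09 m³.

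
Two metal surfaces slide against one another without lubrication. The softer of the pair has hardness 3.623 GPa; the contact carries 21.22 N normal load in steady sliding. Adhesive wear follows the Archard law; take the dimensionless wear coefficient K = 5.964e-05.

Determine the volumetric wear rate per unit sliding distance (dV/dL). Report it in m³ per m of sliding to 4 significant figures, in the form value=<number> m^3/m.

value=3.493e-13 m^3/m

Printed values are rounded — every step maintains full float precision; rounded once at the end: 4 significant figures.
Convert: Hardness H = 3.623 GPa = 3.623e+09 Pa.
Collected in SI base units: W = 21.22 N, H = 3.623e+09 Pa, K = 5.964e-05.
Wear rate dV/dL = K·W/H (independent of L): 5.964e-05 · 21.22 / 3.623e+09 = 3.493e-13 m³/m.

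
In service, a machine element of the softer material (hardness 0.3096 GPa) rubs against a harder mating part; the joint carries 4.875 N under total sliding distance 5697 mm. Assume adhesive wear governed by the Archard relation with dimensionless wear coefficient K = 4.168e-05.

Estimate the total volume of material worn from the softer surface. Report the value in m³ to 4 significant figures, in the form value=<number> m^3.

value=3.739e-12 m^3

Intermediates appear rounded, and all working math carries exact precision — rounded just once: four significant figures.
Total distance L = 5697 mm = 5.697 m.
Hardness H = 0.3096 GPa = 3.096e+08 Pa.
Expressed in SI base units: W = 4.875 N, H = 3.096e+08 Pa, K = 4.168e-05.
Archard volume V = K·W·L/H = 4.168e-05 · 4.875 · 5.697 / 3.096e+08 = 3.739e-12 m³.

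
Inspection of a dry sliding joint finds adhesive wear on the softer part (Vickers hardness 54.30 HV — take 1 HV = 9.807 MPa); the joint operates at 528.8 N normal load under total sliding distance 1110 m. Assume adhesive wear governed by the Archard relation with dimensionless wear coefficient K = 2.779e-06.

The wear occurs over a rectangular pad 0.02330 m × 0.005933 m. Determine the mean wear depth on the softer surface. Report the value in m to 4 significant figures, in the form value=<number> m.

value=2.216e-05 m

Intermediate values appear rounded. Each operation carries full float precision, and a lone final rounding, at 4 significant digits.
Hardness H = 54.30 HV × 9.807 MPa/HV = 532.5 MPa = 5.325e+08 Pa.
Contact area A = 0.02330 m × 0.005933 m = 1.382e-04 m².
Collected in SI base units: W = 528.8 N, H = 5.325e+08 Pa, K = 2.779e-06.
Volume removed: V = K·W·L/H = 2.779e-06 · 528.8 · 1110 / 5.325e+08 = 3.063e-09 m³.
Wear depth h = V/A = 3.063e-09 / 1.382e-04 = 2.216e-05 m.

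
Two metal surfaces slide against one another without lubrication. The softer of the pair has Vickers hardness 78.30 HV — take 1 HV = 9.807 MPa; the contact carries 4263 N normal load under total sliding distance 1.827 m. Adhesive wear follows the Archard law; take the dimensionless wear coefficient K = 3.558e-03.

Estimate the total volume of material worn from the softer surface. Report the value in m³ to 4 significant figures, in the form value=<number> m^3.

All arithmetic holds full float precision. Intermediates are displayed rounded, and one final rounding, at 4 significant digits.
Convert: Hardness H = 78.30 HV × 9.807 MPa/HV = 767.9 MPa = 7.679e+08 Pa.
Expressed in SI base units: W = 4263 N, H = 7.679e+08 Pa, K = 3.558e-03.
The Archard volume V = K·W·L/H = 3.558e-03 · 4263 · 1.827 / 7.679e+08 = 3.609e-08 m³.

value=3.609e-08 m^3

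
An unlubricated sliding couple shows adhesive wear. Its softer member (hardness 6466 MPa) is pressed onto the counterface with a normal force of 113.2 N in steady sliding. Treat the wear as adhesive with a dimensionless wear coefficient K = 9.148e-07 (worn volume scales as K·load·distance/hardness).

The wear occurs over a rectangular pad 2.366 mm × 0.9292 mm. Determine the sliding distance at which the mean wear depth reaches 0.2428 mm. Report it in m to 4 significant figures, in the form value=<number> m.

Intermediate values are displayed rounded; each operation holds full float precision — one final rounding to four significant figures.
Convert: Hardness H = 6466 MPa = 6.466e+09 Pa.
Convert: Pad sides 2.366 mm × 0.9292 mm = 2.366e-03 m × 9.292e-04 m. Contact area A = 2.366e-03 m × 9.292e-04 m = 2.198e-06 m².
Convert: Depth limit h_lim = 0.2428 mm = 2.428e-04 m.
As SI base values: W = 113.2 N, H = 6.466e+09 Pa, K = 9.148e-07.
At the depth limit, V_lim = h_lim·A = 2.428e-04 · 2.198e-06 = 5.338e-10 m³.
Inverting, life L = V_lim·H/(K·W) = 5.338e-10 · 6.466e+09 / (9.148e-07 · 113.2) = 3.333e+04 m.

value=3.333e+04 m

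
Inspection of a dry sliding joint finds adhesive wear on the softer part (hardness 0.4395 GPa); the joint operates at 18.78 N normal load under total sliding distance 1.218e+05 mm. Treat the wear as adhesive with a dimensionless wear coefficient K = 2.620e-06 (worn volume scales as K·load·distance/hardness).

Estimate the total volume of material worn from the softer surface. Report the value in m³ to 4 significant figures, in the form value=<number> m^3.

value=1.364e-11 m^3

The intermediates are printed rounded, and every step runs at full precision — rounded once at the end to four significant digits.
Convert: Distance L = 1.218e+05 mm = 121.8 m.
Convert: Hardness H = 0.4395 GPa = 4.395e+08 Pa.
Expressed in SI base units: W = 18.78 N, H = 4.395e+08 Pa, K = 2.620e-06.
Wear volume V = K·W·L/H = 2.620e-06 · 18.78 · 121.8 / 4.395e+08 = 1.364e-11 m³.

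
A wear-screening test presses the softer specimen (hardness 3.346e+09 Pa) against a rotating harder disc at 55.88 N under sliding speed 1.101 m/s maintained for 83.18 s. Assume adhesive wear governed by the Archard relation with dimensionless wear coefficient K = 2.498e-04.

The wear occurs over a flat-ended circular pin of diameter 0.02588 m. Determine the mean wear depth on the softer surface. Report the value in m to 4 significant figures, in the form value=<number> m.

value=7.263e-07 m

All arithmetic runs at full float precision — intermediate values appear rounded, and one final rounding, at 4 significant figures.
The distance L = v·t = 1.101 m/s × 83.18 s = 91.58 m.
Contact area A = π·d²/4 = π·(0.02588 m)²/4 = 5.260e-04 m².
Working in SI base units: W = 55.88 N, H = 3.346e+09 Pa, K = 2.498e-04.
Volume removed: V = K·W·L/H = 2.498e-04 · 55.88 · 91.58 / 3.346e+09 = 3.821e-10 m³.
Wear depth h = V/A = 3.821e-10 / 5.260e-04 = 7.263e-07 m.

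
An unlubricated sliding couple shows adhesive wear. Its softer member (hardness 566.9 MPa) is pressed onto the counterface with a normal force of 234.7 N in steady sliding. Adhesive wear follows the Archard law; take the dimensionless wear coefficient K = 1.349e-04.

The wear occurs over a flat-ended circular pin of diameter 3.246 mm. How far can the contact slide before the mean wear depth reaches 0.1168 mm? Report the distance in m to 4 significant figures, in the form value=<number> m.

value=17.31 m

All arithmetic keeps full precision. Intermediate values are displayed rounded; a lone final rounding: 4 significant digits.
Hardness H = 566.9 MPa = 5.669e+08 Pa.
Pin diameter d = 3.246 mm = 0.003246 m. Contact area A = π·d²/4 = π·(0.003246 m)²/4 = 8.275e-06 m².
Depth limit h_lim = 0.1168 mm = 1.168e-04 m.
SI base units throughout: W = 234.7 N, H = 5.669e+08 Pa, K = 1.349e-04.
Limit volume V_lim = h_lim·A = 1.168e-04 · 8.275e-06 = 9.666e-10 m³.
So the life L = V_lim·H/(K·W) = 9.666e-10 · 5.669e+08 / (1.349e-04 · 234.7) = 17.31 m.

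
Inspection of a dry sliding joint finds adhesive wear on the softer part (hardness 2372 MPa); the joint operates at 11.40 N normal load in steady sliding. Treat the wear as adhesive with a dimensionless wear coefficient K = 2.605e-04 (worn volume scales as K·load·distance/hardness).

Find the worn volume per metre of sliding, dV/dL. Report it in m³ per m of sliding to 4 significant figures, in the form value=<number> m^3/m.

value=1.252e-12 m^3/m

Intermediate values appear rounded; all working math maintains full precision — a lone final rounding, at four significant digits.
Convert: Hardness H = 2372 MPa = 2.372e+09 Pa.
SI base units throughout: W = 11.40 N, H = 2.372e+09 Pa, K = 2.605e-04.
Volumetric rate dV/dL = K·W/H (independent of L): 2.605e-04 · 11.40 / 2.372e+09 = 1.252e-12 m³/m.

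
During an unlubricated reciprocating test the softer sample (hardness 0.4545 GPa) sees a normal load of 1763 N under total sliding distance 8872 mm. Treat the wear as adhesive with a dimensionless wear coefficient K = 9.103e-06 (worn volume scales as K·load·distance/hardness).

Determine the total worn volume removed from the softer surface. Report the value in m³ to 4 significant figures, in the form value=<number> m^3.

value=3.133e-10 m^3

Each operation holds full precision; intermediates appear rounded, and one final rounding: four significant figures.
Convert: The distance L = 8872 mm = 8.872 m.
Convert: Hardness H = 0.4545 GPa = 4.545e+08 Pa.
Collected in SI base units: W = 1763 N, H = 4.545e+08 Pa, K = 9.103e-06.
The Archard volume V = K·W·L/H = 9.103e-06 · 1763 · 8.872 / 4.545e+08 = 3.133e-10 m³.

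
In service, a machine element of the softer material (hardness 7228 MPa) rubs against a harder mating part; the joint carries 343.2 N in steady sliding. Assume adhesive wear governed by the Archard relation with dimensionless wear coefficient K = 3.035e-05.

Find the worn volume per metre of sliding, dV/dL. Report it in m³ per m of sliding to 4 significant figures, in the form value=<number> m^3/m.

value=1.441e-12 m^3/m

Displayed values are rounded — the computation holds full precision. Rounded just once, at 4 significant digits.
Hardness H = 7228 MPa = 7.228e+09 Pa.
Restated in SI base units: W = 343.2 N, H = 7.228e+09 Pa, K = 3.035e-05.
The wear rate dV/dL = K·W/H: 3.035e-05 · 343.2 / 7.228e+09 = 1.441e-12 m³/m.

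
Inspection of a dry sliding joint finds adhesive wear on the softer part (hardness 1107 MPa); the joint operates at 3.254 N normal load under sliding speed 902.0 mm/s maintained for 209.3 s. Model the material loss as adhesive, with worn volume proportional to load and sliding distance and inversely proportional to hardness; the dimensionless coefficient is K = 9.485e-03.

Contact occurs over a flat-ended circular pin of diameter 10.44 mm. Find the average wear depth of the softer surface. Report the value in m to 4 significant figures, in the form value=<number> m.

value=6.149e-05 m

The intermediates are displayed rounded; all working math keeps full float precision. Rounded once at the end, at 4 significant figures.
Sliding speed v = 902.0 mm/s = 0.9020 m/s. Path length L = v·t = 0.9020 m/s × 209.3 s = 188.8 m.
Hardness H = 1107 MPa = 1.107e+09 Pa.
Pin diameter d = 10.44 mm = 0.01044 m. Contact area A = π·d²/4 = π·(0.01044 m)²/4 = 8.560e-05 m².
Expressed in SI base units: W = 3.254 N, H = 1.107e+09 Pa, K = 9.485e-03.
Wear volume V = K·W·L/H = 9.485e-03 · 3.254 · 188.8 / 1.107e+09 = 5.264e-09 m³.
Average depth h = V/A = 5.264e-09 / 8.560e-05 = 6.149e-05 m.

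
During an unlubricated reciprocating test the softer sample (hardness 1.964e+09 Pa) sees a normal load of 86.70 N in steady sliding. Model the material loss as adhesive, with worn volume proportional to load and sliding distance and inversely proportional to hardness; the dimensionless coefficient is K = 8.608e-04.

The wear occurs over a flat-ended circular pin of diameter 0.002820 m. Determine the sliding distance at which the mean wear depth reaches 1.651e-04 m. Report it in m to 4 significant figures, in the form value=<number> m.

Intermediate values are shown rounded. The computation carries full float precision. Rounded just once, at four significant digits.
Convert: Contact area A = π·d²/4 = π·(0.002820 m)²/4 = 6.246e-06 m².
SI base units throughout: W = 86.70 N, H = 1.964e+09 Pa, K = 8.608e-04.
Volume at the limit: V_lim = h_lim·A = 1.651e-04 · 6.246e-06 = 1.031e-09 m³.
Life L = V_lim·H/(K·W) = 1.031e-09 · 1.964e+09 / (8.608e-04 · 86.70) = 27.14 m.

value=27.14 m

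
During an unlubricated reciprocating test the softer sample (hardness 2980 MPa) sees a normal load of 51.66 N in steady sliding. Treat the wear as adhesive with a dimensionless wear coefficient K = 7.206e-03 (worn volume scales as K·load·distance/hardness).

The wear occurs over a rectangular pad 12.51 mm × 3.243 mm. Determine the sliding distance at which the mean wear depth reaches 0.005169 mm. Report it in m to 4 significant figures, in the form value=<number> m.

The intermediates are shown rounded — every step keeps full float precision; a single final rounding, at four significant digits.
Convert: Hardness H = 2980 MPa = 2.980e+09 Pa.
Convert: Pad sides 12.51 mm × 3.243 mm = 0.01251 m × 0.003243 m. Contact area A = 0.01251 m × 0.003243 m = 4.057e-05 m².
Convert: Depth limit h_lim = 0.005169 mm = 5.169e-06 m.
In SI base units: W = 51.66 N, H = 2.980e+09 Pa, K = 7.206e-03.
Permissible volume V_lim = h_lim·A = 5.169e-06 · 4.057e-05 = 2.097e-10 m³.
Life L = V_lim·H/(K·W) = 2.097e-10 · 2.980e+09 / (7.206e-03 · 51.66) = 1.679 m.

value=1.679 m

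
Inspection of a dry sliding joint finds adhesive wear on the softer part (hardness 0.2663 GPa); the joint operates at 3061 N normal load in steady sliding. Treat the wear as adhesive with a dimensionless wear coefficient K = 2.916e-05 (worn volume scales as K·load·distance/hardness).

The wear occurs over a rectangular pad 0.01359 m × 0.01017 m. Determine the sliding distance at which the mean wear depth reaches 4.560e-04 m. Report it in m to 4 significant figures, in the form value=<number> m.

value=188.0 m

Displayed values are rounded. The computation carries full precision; rounded once at the end: 4 significant figures.
Hardness H = 0.2663 GPa = 2.663e+08 Pa.
Contact area A = 0.01359 m × 0.01017 m = 1.382e-04 m².
SI base units throughout: W = 3061 N, H = 2.663e+08 Pa, K = 2.916e-05.
At the depth limit, V_lim = h_lim·A = 4.560e-04 · 1.382e-04 = 6.302e-08 m³.
Sliding life L = V_lim·H/(K·W) = 6.302e-08 · 2.663e+08 / (2.916e-05 · 3061) = 188.0 m.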